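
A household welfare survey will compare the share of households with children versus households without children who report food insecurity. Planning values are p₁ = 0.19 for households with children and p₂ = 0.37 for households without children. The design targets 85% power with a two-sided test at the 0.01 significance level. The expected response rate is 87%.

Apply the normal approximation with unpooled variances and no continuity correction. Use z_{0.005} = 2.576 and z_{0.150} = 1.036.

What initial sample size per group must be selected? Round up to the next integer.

n = 180 per group

n = (z_{α/2} + z_β)² · [p₁(1−p₁) + p₂(1−p₂)] / (p₁ − p₂)²
  = (2.576 + 1.036)² · (0.19·0.81 + 0.37·0.63) / (-0.18)²
  = (3.612)² · (0.1539 + 0.2331) / 0.0324
  = 13.0465 · 0.3870 / 0.0324
  = 155.83
Adjust for 87% response: 155.83 / 0.87 = 179.12.
Round up → n = 180 per group.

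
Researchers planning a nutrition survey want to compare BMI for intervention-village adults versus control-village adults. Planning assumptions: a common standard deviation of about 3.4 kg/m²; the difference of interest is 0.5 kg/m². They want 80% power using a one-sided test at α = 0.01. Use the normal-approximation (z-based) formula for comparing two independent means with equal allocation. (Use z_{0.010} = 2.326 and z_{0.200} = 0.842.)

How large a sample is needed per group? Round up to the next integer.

n = 929 per group

n = (z_α + z_β)² · (σ₁² + σ₂²) / δ²
  = (2.326 + 0.842)² · (2·3.4² = 23.12) / 0.5²
  = 10.0362 · 23.12 / 0.25
  = 928.15
Round up → n = 929 per group.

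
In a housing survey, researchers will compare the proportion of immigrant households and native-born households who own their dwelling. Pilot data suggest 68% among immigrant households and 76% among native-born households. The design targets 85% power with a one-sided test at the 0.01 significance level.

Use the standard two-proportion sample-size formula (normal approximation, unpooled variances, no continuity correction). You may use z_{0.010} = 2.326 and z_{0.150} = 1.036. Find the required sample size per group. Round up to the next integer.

n = (z_α + z_β)² · [p₁(1−p₁) + p₂(1−p₂)] / (p₁ − p₂)²
  = (2.326 + 1.036)² · (0.68·0.32 + 0.76·0.24) / (-0.08)²
  = (3.362)² · (0.2176 + 0.1824) / 0.0064
  = 11.3030 · 0.4000 / 0.0064
  = 706.44
Round up → n = 707 per group.

n = 707 per group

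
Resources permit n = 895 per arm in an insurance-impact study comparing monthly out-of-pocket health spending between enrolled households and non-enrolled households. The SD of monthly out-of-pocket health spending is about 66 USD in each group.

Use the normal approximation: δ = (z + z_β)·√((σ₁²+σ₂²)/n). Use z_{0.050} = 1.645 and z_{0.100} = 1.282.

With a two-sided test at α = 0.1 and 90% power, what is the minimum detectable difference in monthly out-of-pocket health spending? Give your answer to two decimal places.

δ = (z_{α/2} + z_β) · √((σ₁²+σ₂²)/n)
  = (1.645 + 1.282) · √(8712/895)
  = 2.927 · √9.7341
  = 2.927 · 3.1199
  = 9.1321

Minimum detectable difference ≈ 9.13 USD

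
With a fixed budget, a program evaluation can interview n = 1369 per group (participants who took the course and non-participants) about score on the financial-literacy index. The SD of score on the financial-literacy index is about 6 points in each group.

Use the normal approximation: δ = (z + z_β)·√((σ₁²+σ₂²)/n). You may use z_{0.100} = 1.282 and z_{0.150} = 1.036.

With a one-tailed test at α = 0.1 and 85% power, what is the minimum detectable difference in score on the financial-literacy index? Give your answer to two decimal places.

Minimum detectable difference ≈ 0.53 points

δ = (z_α + z_β) · √((σ₁²+σ₂²)/n)
  = (1.282 + 1.036) · √(72/1369)
  = 2.318 · √0.05259
  = 2.318 · 0.2293
  = 0.5316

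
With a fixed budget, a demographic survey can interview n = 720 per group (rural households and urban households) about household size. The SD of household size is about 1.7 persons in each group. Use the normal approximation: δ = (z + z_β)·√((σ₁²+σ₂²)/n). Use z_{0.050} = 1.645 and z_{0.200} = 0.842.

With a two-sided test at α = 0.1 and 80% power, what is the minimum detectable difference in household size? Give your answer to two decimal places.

Minimum detectable difference ≈ 0.22 persons

δ = (z_{α/2} + z_β) · √((σ₁²+σ₂²)/n)
  = (1.645 + 0.842) · √(5.78/720)
  = 2.487 · √0.00803
  = 2.487 · 0.0896
  = 0.2228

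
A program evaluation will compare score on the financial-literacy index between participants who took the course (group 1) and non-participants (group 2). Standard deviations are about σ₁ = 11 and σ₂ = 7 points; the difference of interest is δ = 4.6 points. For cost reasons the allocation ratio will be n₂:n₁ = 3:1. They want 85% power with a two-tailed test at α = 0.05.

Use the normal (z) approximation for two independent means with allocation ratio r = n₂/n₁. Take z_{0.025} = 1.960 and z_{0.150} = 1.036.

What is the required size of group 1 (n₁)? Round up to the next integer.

n₁ = 59

n₁ = (z_{α/2} + z_β)² · (σ₁² + σ₂²/r) / δ²
   = (1.960 + 1.036)² · (11² + 7²/3) / 4.6²
   = 8.9760 · (121 + 16.3333) / 21.16
   = 8.9760 · 137.3333 / 21.16
   = 58.26
Round up → n₁ = 59; n₂ = r·n₁ = 3 × 59 = 177.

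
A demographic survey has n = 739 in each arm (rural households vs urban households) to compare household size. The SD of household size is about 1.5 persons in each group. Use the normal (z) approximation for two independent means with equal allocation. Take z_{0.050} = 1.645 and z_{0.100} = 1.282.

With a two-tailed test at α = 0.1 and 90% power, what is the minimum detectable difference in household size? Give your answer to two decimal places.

Minimum detectable difference ≈ 0.23 persons

δ = (z_{α/2} + z_β) · √((σ₁²+σ₂²)/n)
  = (1.645 + 1.282) · √(4.5/739)
  = 2.927 · √0.00609
  = 2.927 · 0.0780
  = 0.2284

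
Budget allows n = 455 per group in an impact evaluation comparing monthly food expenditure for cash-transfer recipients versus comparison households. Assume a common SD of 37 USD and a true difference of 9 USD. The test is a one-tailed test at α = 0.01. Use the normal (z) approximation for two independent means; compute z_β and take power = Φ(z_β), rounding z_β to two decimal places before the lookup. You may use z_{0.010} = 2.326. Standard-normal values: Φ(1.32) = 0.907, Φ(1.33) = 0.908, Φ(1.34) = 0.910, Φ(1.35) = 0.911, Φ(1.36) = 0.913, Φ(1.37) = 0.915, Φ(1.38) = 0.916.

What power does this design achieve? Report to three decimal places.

z_β = δ·√(n/(σ₁²+σ₂²)) − z_α
    = 9 · √(455/2738) − 2.326
    = 9 · 0.40765 − 2.326
    = 3.6689 − 2.326 = 1.3429 → 1.34
Power = Φ(1.34) = 0.910.

Power ≈ 0.910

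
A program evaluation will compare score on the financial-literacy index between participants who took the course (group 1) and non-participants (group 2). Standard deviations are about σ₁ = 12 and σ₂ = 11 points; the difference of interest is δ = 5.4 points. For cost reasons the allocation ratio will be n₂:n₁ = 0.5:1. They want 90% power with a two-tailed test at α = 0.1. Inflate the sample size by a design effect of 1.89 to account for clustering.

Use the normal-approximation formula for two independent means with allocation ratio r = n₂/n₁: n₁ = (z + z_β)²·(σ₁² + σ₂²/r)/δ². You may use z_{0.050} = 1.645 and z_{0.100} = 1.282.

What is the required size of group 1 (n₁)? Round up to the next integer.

n₁ = (z_{α/2} + z_β)² · (σ₁² + σ₂²/r) / δ²
   = (1.645 + 1.282)² · (12² + 11²/0.5) / 5.4²
   = 8.5673 · (144 + 242) / 29.16
   = 8.5673 · 386 / 29.16
   = 113.41
Design effect: 1.89 × 113.41 = 214.34.
Round up → n₁ = 215; n₂ = r·n₁ = 0.5 × 215 = 108.

n₁ = 215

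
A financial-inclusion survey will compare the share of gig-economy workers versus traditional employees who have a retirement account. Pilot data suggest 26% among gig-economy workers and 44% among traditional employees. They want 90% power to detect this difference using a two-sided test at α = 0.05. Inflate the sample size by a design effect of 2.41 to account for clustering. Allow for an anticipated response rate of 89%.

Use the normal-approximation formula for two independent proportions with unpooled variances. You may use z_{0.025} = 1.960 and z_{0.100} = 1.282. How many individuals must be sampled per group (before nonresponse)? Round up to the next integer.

n = 386 per group

n = (z_{α/2} + z_β)² · [p₁(1−p₁) + p₂(1−p₂)] / (p₁ − p₂)²
  = (1.960 + 1.282)² · (0.26·0.74 + 0.44·0.56) / (-0.18)²
  = (3.242)² · (0.1924 + 0.2464) / 0.0324
  = 10.5106 · 0.4388 / 0.0324
  = 142.35
Design effect: 2.41 × 142.35 = 343.06.
Adjust for 89% response: 343.06 / 0.89 = 385.46.
Round up → n = 386 per group.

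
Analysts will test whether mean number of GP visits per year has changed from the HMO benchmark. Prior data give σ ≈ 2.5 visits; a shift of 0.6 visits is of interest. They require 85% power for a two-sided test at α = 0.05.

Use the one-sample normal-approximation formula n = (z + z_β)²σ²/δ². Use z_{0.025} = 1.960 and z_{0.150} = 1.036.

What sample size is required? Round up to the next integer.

n = (z_{α/2} + z_β)² · σ² / δ²
  = (1.960 + 1.036)² · 2.5² / 0.6²
  = 8.9760 · 6.25 / 0.36
  = 155.83
Round up → n = 156.

n = 156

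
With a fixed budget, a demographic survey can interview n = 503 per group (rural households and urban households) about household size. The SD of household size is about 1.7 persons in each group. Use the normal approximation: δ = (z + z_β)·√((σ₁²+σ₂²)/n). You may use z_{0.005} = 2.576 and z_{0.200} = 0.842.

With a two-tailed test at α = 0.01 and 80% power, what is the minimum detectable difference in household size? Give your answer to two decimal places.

δ = (z_{α/2} + z_β) · √((σ₁²+σ₂²)/n)
  = (2.576 + 0.842) · √(5.78/503)
  = 3.418 · √0.01149
  = 3.418 · 0.1072
  = 0.3664

Minimum detectable difference ≈ 0.37 persons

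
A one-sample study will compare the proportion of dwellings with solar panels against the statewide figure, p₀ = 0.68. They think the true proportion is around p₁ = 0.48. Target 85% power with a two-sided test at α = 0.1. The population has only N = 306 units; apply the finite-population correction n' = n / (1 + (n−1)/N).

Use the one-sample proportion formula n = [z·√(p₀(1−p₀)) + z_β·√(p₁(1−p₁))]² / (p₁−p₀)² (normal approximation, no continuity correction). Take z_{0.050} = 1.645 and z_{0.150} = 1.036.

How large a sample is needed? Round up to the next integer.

n = 37

n = [z_{α/2}·√(p₀q₀) + z_β·√(p₁q₁)]² / (p₁ − p₀)²
  = [1.645·√(0.68·0.32) + 1.036·√(0.48·0.52)]² / (-0.20)²
  = [1.645·0.4665 + 1.036·0.4996]² / 0.0400
  = [1.2849]² / 0.0400
  = 41.28
Finite-population correction (N = 306): 41.28 / (1 + (41.28 − 1)/306) = 36.48.
Round up → n = 37.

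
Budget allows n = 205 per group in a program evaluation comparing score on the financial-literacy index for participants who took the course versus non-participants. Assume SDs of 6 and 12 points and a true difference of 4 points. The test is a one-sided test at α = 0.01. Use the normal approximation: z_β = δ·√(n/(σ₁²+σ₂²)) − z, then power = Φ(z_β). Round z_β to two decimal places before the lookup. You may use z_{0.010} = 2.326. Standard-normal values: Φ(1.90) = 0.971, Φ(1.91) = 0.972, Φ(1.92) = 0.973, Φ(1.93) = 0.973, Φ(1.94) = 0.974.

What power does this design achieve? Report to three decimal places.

Power ≈ 0.974

z_β = δ·√(n/(σ₁²+σ₂²)) − z_α
    = 4 · √(205/180) − 2.326
    = 4 · 1.06719 − 2.326
    = 4.2687 − 2.326 = 1.9427 → 1.94
Power = Φ(1.94) = 0.974.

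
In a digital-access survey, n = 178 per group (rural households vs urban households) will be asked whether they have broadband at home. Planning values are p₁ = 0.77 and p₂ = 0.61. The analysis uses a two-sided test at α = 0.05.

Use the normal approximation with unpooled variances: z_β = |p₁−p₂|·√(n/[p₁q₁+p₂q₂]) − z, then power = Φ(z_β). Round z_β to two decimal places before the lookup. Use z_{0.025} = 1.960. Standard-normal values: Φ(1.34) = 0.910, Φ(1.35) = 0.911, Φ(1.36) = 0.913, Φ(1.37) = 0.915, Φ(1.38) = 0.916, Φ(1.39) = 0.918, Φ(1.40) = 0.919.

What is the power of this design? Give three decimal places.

z_β = |p₁−p₂|·√(n/[p₁q₁+p₂q₂]) − z_{α/2}
    = 0.16 · √(178/0.4150) − 1.960
    = 0.16 · 20.7103 − 1.960
    = 3.3136 − 1.960 = 1.3536 → 1.35
Power = Φ(1.35) = 0.911.

Power ≈ 0.911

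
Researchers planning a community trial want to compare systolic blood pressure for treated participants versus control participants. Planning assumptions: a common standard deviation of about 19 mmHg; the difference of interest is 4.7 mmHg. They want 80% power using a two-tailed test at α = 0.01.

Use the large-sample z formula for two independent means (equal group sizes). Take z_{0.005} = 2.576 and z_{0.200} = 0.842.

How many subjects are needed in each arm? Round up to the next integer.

n = 382 per group

n = (z_{α/2} + z_β)² · (σ₁² + σ₂²) / δ²
  = (2.576 + 0.842)² · (2·19² = 722) / 4.7²
  = 11.6827 · 722 / 22.09
  = 381.84
Round up → n = 382 per group.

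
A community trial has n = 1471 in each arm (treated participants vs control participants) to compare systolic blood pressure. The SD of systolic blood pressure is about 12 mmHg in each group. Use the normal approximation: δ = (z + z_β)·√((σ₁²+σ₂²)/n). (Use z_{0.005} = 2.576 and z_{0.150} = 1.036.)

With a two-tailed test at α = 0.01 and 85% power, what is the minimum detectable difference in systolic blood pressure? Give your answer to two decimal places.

δ = (z_{α/2} + z_β) · √((σ₁²+σ₂²)/n)
  = (2.576 + 1.036) · √(288/1471)
  = 3.612 · √0.19579
  = 3.612 · 0.4425
  = 1.5982

Minimum detectable difference ≈ 1.60 mmHg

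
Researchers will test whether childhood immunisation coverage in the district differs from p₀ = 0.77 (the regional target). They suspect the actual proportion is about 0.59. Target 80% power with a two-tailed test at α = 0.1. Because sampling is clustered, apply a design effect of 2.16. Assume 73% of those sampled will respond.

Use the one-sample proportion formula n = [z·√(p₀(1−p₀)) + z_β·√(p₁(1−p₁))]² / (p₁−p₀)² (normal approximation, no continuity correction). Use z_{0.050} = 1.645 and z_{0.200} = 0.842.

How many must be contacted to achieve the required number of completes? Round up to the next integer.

n = 112

n = [z_{α/2}·√(p₀q₀) + z_β·√(p₁q₁)]² / (p₁ − p₀)²
  = [1.645·√(0.77·0.23) + 0.842·√(0.59·0.41)]² / (-0.18)²
  = [1.645·0.4208 + 0.842·0.4918]² / 0.0324
  = [1.1064]² / 0.0324
  = 37.78
Design effect: 2.16 × 37.78 = 81.61.
Adjust for 73% response: 81.61 / 0.73 = 111.79.
Round up → n = 112.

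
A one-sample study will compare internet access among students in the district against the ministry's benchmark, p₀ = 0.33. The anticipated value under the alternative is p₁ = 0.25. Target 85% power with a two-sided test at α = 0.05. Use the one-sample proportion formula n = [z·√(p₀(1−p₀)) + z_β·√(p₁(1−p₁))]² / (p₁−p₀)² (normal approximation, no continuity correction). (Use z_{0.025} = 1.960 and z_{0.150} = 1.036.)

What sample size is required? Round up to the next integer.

n = [z_{α/2}·√(p₀q₀) + z_β·√(p₁q₁)]² / (p₁ − p₀)²
  = [1.960·√(0.33·0.67) + 1.036·√(0.25·0.75)]² / (-0.08)²
  = [1.960·0.4702 + 1.036·0.4330]² / 0.0064
  = [1.3702]² / 0.0064
  = 293.36
Round up → n = 294.

n = 294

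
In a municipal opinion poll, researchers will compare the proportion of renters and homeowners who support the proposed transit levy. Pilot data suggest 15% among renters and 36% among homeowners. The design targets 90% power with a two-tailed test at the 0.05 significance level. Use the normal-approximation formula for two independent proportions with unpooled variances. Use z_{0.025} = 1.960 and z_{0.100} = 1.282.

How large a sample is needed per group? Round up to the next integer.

n = 86 per group

n = (z_{α/2} + z_β)² · [p₁(1−p₁) + p₂(1−p₂)] / (p₁ − p₂)²
  = (1.960 + 1.282)² · (0.15·0.85 + 0.36·0.64) / (-0.21)²
  = (3.242)² · (0.1275 + 0.2304) / 0.0441
  = 10.5106 · 0.3579 / 0.0441
  = 85.30
Round up → n = 86 per group.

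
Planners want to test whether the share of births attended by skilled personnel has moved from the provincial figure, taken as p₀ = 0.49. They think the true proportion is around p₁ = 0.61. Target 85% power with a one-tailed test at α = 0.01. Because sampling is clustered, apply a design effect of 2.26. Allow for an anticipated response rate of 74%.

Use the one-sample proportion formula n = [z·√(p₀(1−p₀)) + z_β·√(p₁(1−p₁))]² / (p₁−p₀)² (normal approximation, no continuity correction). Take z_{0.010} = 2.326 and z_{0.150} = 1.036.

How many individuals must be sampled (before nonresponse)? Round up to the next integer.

n = 591

n = [z_α·√(p₀q₀) + z_β·√(p₁q₁)]² / (p₁ − p₀)²
  = [2.326·√(0.49·0.51) + 1.036·√(0.61·0.39)]² / (0.12)²
  = [2.326·0.4999 + 1.036·0.4877]² / 0.0144
  = [1.6681]² / 0.0144
  = 193.23
Design effect: 2.26 × 193.23 = 436.69.
Adjust for 74% response: 436.69 / 0.74 = 590.13.
Round up → n = 591.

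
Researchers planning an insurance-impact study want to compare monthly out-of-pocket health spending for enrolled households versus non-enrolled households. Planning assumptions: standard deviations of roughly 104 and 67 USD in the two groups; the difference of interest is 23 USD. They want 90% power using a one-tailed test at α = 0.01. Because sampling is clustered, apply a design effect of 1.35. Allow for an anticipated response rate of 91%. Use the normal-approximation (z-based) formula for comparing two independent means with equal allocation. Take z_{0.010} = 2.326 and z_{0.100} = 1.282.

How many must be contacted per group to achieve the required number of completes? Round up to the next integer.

n = 559 per group

n = (z_α + z_β)² · (σ₁² + σ₂²) / δ²
  = (2.326 + 1.282)² · (104² + 67² = 15305) / 23²
  = 13.0177 · 15305 / 529
  = 376.63
Design effect: 1.35 × 376.63 = 508.45.
Adjust for 91% response: 508.45 / 0.91 = 558.73.
Round up → n = 559 per group.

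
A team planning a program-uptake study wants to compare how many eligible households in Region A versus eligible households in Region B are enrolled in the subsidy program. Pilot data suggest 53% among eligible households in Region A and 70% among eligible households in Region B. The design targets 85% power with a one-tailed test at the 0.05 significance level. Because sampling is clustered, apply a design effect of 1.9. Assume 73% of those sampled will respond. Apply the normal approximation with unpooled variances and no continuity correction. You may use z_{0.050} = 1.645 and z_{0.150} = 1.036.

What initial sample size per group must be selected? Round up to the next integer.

n = 298 per group

n = (z_α + z_β)² · [p₁(1−p₁) + p₂(1−p₂)] / (p₁ − p₂)²
  = (1.645 + 1.036)² · (0.53·0.47 + 0.70·0.30) / (-0.17)²
  = (2.681)² · (0.2491 + 0.2100) / 0.0289
  = 7.1878 · 0.4591 / 0.0289
  = 114.18
Design effect: 1.9 × 114.18 = 216.95.
Adjust for 73% response: 216.95 / 0.73 = 297.19.
Round up → n = 298 per group.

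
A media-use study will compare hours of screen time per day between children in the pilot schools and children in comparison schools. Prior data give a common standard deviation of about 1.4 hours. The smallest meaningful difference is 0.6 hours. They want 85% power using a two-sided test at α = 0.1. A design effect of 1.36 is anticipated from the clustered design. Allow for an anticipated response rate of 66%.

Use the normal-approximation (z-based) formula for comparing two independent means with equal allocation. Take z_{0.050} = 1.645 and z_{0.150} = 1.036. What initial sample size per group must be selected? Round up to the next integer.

n = (z_{α/2} + z_β)² · (σ₁² + σ₂²) / δ²
  = (1.645 + 1.036)² · (2·1.4² = 3.92) / 0.6²
  = 7.1878 · 3.92 / 0.36
  = 78.27
Design effect: 1.36 × 78.27 = 106.44.
Adjust for 66% response: 106.44 / 0.66 = 161.28.
Round up → n = 162 per group.

n = 162 per group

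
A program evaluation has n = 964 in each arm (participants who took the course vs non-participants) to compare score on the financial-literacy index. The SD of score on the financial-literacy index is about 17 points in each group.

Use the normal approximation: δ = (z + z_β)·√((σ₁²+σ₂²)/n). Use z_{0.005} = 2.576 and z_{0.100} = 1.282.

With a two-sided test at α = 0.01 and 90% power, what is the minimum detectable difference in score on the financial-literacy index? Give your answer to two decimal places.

δ = (z_{α/2} + z_β) · √((σ₁²+σ₂²)/n)
  = (2.576 + 1.282) · √(578/964)
  = 3.858 · √0.59959
  = 3.858 · 0.7743
  = 2.9874

Minimum detectable difference ≈ 2.99 points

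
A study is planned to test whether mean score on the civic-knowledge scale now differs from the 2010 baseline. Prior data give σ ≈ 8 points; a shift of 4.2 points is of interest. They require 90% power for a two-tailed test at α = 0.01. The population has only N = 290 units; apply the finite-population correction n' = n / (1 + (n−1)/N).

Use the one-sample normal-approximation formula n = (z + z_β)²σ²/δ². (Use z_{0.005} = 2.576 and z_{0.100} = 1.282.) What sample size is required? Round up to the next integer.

n = 46

n = (z_{α/2} + z_β)² · σ² / δ²
  = (2.576 + 1.282)² · 8² / 4.2²
  = 14.8842 · 64 / 17.64
  = 54.00
Finite-population correction (N = 290): 54.00 / (1 + (54.00 − 1)/290) = 45.66.
Round up → n = 46.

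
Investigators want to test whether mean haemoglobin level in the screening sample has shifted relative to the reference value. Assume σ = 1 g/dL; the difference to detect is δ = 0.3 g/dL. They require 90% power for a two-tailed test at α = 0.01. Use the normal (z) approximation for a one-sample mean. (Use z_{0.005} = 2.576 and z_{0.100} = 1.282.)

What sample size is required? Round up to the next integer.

n = 166

n = (z_{α/2} + z_β)² · σ² / δ²
  = (2.576 + 1.282)² · 1² / 0.3²
  = 14.8842 · 1 / 0.09
  = 165.38
Round up → n = 166.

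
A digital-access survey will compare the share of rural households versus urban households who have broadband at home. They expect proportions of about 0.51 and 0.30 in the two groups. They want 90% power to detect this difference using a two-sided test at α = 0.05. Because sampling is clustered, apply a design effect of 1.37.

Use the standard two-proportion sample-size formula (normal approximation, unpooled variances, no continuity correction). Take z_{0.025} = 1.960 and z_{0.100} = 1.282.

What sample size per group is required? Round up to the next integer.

n = 151 per group

n = (z_{α/2} + z_β)² · [p₁(1−p₁) + p₂(1−p₂)] / (p₁ − p₂)²
  = (1.960 + 1.282)² · (0.51·0.49 + 0.30·0.70) / (0.21)²
  = (3.242)² · (0.2499 + 0.2100) / 0.0441
  = 10.5106 · 0.4599 / 0.0441
  = 109.61
Design effect: 1.37 × 109.61 = 150.17.
Round up → n = 151 per group.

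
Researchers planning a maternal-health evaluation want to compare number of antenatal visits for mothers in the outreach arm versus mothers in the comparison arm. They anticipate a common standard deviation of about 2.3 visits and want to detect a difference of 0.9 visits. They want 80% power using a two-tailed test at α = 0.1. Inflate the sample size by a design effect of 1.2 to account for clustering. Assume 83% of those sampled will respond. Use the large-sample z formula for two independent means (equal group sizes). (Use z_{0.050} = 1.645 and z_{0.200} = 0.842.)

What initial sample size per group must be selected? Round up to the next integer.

n = (z_{α/2} + z_β)² · (σ₁² + σ₂²) / δ²
  = (1.645 + 0.842)² · (2·2.3² = 10.58) / 0.9²
  = 6.1852 · 10.58 / 0.81
  = 80.79
Design effect: 1.2 × 80.79 = 96.95.
Adjust for 83% response: 96.95 / 0.83 = 116.80.
Round up → n = 117 per group.

n = 117 per group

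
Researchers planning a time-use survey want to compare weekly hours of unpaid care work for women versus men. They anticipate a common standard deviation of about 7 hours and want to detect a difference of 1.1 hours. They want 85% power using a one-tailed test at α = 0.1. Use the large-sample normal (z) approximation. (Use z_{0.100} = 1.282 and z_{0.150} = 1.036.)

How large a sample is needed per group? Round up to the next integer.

n = (z_α + z_β)² · (σ₁² + σ₂²) / δ²
  = (1.282 + 1.036)² · (2·7² = 98) / 1.1²
  = 5.3731 · 98 / 1.21
  = 435.18
Round up → n = 436 per group.

n = 436 per group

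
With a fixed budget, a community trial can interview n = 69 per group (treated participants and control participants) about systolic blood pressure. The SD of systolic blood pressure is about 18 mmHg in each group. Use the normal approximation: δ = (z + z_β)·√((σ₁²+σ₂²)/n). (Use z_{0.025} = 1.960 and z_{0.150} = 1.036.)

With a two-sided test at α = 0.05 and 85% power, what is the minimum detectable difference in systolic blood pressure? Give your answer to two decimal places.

Minimum detectable difference ≈ 9.18 mmHg

δ = (z_{α/2} + z_β) · √((σ₁²+σ₂²)/n)
  = (1.960 + 1.036) · √(648/69)
  = 2.996 · √9.3913
  = 2.996 · 3.0645
  = 9.1813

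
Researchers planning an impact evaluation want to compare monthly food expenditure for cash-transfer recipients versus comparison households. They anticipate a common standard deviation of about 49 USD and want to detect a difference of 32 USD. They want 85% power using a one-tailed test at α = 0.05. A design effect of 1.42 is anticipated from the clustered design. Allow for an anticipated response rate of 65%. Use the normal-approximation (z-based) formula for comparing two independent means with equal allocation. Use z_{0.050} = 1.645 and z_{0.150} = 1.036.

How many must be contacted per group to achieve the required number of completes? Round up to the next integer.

n = (z_α + z_β)² · (σ₁² + σ₂²) / δ²
  = (1.645 + 1.036)² · (2·49² = 4802) / 32²
  = 7.1878 · 4802 / 1024
  = 33.71
Design effect: 1.42 × 33.71 = 47.86.
Adjust for 65% response: 47.86 / 0.65 = 73.64.
Round up → n = 74 per group.

n = 74 per group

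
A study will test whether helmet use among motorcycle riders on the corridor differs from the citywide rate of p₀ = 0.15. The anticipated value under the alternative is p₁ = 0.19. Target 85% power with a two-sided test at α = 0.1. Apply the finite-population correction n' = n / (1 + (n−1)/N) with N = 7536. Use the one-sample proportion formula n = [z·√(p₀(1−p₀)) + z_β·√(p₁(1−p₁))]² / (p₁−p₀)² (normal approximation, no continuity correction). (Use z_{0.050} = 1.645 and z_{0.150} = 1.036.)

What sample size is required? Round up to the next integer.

n = 571

n = [z_{α/2}·√(p₀q₀) + z_β·√(p₁q₁)]² / (p₁ − p₀)²
  = [1.645·√(0.15·0.85) + 1.036·√(0.19·0.81)]² / (0.04)²
  = [1.645·0.3571 + 1.036·0.3923]² / 0.0016
  = [0.9938]² / 0.0016
  = 617.28
Finite-population correction (N = 7536): 617.28 / (1 + (617.28 − 1)/7536) = 570.62.
Round up → n = 571.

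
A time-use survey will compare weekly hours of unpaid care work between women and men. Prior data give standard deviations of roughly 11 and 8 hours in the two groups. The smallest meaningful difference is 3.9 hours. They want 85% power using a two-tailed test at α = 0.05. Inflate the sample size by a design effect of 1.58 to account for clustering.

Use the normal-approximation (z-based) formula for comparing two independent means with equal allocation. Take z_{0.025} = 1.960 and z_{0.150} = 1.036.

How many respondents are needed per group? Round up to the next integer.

n = 173 per group

n = (z_{α/2} + z_β)² · (σ₁² + σ₂²) / δ²
  = (1.960 + 1.036)² · (11² + 8² = 185) / 3.9²
  = 8.9760 · 185 / 15.21
  = 109.18
Design effect: 1.58 × 109.18 = 172.50.
Round up → n = 173 per group.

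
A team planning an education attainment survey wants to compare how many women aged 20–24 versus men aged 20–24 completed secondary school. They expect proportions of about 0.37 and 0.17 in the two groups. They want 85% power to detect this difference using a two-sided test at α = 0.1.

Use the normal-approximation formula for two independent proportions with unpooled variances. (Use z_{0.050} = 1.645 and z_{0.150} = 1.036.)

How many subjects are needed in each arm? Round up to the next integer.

n = (z_{α/2} + z_β)² · [p₁(1−p₁) + p₂(1−p₂)] / (p₁ − p₂)²
  = (1.645 + 1.036)² · (0.37·0.63 + 0.17·0.83) / (0.20)²
  = (2.681)² · (0.2331 + 0.1411) / 0.0400
  = 7.1878 · 0.3742 / 0.0400
  = 67.24
Round up → n = 68 per group.

n = 68 per group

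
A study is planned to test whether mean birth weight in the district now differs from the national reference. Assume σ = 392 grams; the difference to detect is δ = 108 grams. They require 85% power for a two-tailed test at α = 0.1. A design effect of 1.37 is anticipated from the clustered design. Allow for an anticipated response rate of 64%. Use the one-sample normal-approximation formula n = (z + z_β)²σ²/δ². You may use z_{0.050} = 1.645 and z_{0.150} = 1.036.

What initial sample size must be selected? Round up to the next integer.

n = (z_{α/2} + z_β)² · σ² / δ²
  = (1.645 + 1.036)² · 392² / 108²
  = 7.1878 · 153664 / 11664
  = 94.69
Design effect: 1.37 × 94.69 = 129.73.
Adjust for 64% response: 129.73 / 0.64 = 202.70.
Round up → n = 203.

n = 203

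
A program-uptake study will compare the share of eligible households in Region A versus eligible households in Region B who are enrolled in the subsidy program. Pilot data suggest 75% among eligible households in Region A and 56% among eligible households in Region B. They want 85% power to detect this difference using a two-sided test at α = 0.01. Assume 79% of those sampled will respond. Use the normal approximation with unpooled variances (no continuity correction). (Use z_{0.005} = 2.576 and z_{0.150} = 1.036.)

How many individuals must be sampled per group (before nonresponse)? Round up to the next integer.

n = 199 per group

n = (z_{α/2} + z_β)² · [p₁(1−p₁) + p₂(1−p₂)] / (p₁ − p₂)²
  = (2.576 + 1.036)² · (0.75·0.25 + 0.56·0.44) / (0.19)²
  = (3.612)² · (0.1875 + 0.2464) / 0.0361
  = 13.0465 · 0.4339 / 0.0361
  = 156.81
Adjust for 79% response: 156.81 / 0.79 = 198.50.
Round up → n = 199 per group.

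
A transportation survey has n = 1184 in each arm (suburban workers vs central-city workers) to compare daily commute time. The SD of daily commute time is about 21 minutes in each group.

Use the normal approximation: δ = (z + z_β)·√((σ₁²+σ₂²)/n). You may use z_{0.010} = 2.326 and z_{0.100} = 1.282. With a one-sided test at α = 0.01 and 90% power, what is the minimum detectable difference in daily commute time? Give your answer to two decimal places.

δ = (z_α + z_β) · √((σ₁²+σ₂²)/n)
  = (2.326 + 1.282) · √(882/1184)
  = 3.608 · √0.74493
  = 3.608 · 0.8631
  = 3.1140

Minimum detectable difference ≈ 3.11 minutes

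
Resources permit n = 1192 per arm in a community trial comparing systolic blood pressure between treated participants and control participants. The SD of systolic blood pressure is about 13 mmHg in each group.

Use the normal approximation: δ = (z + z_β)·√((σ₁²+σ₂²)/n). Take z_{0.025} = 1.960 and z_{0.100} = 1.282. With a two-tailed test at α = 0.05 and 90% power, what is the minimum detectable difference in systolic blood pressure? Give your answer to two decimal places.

Minimum detectable difference ≈ 1.73 mmHg

δ = (z_{α/2} + z_β) · √((σ₁²+σ₂²)/n)
  = (1.960 + 1.282) · √(338/1192)
  = 3.242 · √0.28356
  = 3.242 · 0.5325
  = 1.7264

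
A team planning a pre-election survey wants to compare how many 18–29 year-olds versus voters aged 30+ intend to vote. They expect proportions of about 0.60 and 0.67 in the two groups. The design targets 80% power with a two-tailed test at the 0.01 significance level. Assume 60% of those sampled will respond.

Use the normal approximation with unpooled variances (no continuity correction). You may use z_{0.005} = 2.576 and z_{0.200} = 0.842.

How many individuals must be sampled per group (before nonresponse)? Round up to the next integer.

n = 1833 per group

n = (z_{α/2} + z_β)² · [p₁(1−p₁) + p₂(1−p₂)] / (p₁ − p₂)²
  = (2.576 + 0.842)² · (0.60·0.40 + 0.67·0.33) / (-0.07)²
  = (3.418)² · (0.2400 + 0.2211) / 0.0049
  = 11.6827 · 0.4611 / 0.0049
  = 1099.37
Adjust for 60% response: 1099.37 / 0.60 = 1832.28.
Round up → n = 1833 per group.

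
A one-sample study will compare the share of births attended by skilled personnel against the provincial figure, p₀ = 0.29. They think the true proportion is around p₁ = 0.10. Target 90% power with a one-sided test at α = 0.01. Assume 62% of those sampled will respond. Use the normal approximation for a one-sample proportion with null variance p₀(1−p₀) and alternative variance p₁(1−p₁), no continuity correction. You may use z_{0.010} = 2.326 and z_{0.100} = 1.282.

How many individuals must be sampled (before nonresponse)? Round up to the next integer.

n = [z_α·√(p₀q₀) + z_β·√(p₁q₁)]² / (p₁ − p₀)²
  = [2.326·√(0.29·0.71) + 1.282·√(0.10·0.90)]² / (-0.19)²
  = [2.326·0.4538 + 1.282·0.3000]² / 0.0361
  = [1.4401]² / 0.0361
  = 57.44
Adjust for 62% response: 57.44 / 0.62 = 92.65.
Round up → n = 93.

n = 93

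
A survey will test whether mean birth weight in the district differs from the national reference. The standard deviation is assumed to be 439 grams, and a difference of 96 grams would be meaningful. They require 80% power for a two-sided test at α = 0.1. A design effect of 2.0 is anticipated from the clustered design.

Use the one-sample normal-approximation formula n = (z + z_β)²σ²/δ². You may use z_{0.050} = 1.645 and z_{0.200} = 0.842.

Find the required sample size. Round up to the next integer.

n = 259

n = (z_{α/2} + z_β)² · σ² / δ²
  = (1.645 + 0.842)² · 439² / 96²
  = 6.1852 · 192721 / 9216
  = 129.34
Design effect: 2.0 × 129.34 = 258.68.
Round up → n = 259.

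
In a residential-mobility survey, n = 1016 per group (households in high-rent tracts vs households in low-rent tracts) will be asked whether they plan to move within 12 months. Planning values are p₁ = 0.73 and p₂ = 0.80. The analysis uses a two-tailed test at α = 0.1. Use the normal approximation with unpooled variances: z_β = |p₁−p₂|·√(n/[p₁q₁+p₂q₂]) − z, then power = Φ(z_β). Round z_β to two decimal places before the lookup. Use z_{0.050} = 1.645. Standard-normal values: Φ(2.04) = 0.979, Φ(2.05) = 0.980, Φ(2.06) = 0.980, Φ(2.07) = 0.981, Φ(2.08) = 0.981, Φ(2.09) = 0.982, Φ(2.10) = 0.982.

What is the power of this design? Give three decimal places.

Power ≈ 0.982

z_β = |p₁−p₂|·√(n/[p₁q₁+p₂q₂]) − z_{α/2}
    = 0.07 · √(1016/0.3571) − 1.645
    = 0.07 · 53.3399 − 1.645
    = 3.7338 − 1.645 = 2.0888 → 2.09
Power = Φ(2.09) = 0.982.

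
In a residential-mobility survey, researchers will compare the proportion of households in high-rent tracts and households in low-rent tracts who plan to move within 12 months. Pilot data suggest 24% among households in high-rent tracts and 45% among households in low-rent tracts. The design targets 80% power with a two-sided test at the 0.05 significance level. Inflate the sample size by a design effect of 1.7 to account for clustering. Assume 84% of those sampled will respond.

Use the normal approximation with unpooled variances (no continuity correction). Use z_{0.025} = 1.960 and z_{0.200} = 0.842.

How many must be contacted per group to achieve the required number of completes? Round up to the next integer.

n = 155 per group

n = (z_{α/2} + z_β)² · [p₁(1−p₁) + p₂(1−p₂)] / (p₁ − p₂)²
  = (1.960 + 0.842)² · (0.24·0.76 + 0.45·0.55) / (-0.21)²
  = (2.802)² · (0.1824 + 0.2475) / 0.0441
  = 7.8512 · 0.4299 / 0.0441
  = 76.54
Design effect: 1.7 × 76.54 = 130.11.
Adjust for 84% response: 130.11 / 0.84 = 154.89.
Round up → n = 155 per group.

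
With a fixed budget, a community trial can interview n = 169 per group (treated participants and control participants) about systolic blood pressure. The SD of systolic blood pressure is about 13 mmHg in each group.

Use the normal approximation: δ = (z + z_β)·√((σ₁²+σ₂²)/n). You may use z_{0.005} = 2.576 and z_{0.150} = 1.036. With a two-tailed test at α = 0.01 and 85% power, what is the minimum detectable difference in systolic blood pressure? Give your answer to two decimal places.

Minimum detectable difference ≈ 5.11 mmHg

δ = (z_{α/2} + z_β) · √((σ₁²+σ₂²)/n)
  = (2.576 + 1.036) · √(338/169)
  = 3.612 · √2
  = 3.612 · 1.4142
  = 5.1081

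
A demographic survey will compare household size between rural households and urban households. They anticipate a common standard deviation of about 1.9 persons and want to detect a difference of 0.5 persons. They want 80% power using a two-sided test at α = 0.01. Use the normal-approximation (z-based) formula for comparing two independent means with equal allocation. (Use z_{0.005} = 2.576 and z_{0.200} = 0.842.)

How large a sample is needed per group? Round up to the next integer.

n = (z_{α/2} + z_β)² · (σ₁² + σ₂²) / δ²
  = (2.576 + 0.842)² · (2·1.9² = 7.22) / 0.5²
  = 11.6827 · 7.22 / 0.25
  = 337.40
Round up → n = 338 per group.

n = 338 per group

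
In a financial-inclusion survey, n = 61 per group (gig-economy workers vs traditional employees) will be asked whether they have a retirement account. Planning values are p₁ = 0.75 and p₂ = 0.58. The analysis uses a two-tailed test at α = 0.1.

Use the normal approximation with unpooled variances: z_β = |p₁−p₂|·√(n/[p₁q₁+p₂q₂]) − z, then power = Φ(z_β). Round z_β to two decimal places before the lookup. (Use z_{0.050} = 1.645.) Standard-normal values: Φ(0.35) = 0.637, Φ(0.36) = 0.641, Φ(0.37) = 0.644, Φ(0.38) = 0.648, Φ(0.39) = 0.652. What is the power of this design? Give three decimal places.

Power ≈ 0.648

z_β = |p₁−p₂|·√(n/[p₁q₁+p₂q₂]) − z_{α/2}
    = 0.17 · √(61/0.4311) − 1.645
    = 0.17 · 11.8953 − 1.645
    = 2.0222 − 1.645 = 0.3772 → 0.38
Power = Φ(0.38) = 0.648.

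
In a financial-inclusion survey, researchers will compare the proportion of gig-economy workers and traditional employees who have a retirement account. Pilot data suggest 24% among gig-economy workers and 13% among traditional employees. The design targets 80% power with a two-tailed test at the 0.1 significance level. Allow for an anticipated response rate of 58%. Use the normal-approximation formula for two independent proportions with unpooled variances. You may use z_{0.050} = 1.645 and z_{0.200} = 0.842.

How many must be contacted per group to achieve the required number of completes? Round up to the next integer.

n = (z_{α/2} + z_β)² · [p₁(1−p₁) + p₂(1−p₂)] / (p₁ − p₂)²
  = (1.645 + 0.842)² · (0.24·0.76 + 0.13·0.87) / (0.11)²
  = (2.487)² · (0.1824 + 0.1131) / 0.0121
  = 6.1852 · 0.2955 / 0.0121
  = 151.05
Adjust for 58% response: 151.05 / 0.58 = 260.43.
Round up → n = 261 per group.

n = 261 per group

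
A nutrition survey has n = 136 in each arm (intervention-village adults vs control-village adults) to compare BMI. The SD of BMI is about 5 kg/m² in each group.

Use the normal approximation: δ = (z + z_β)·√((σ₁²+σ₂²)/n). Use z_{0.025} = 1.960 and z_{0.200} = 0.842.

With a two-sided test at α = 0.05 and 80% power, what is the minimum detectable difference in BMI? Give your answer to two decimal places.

Minimum detectable difference ≈ 1.70 kg/m²

δ = (z_{α/2} + z_β) · √((σ₁²+σ₂²)/n)
  = (1.960 + 0.842) · √(50/136)
  = 2.802 · √0.36765
  = 2.802 · 0.6063
  = 1.6990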